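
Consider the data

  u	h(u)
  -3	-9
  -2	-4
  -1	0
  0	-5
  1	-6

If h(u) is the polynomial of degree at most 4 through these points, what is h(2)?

31

L_0(2) = (4)·(3)·(2)·(1)/[(-1)·(-2)·(-3)·(-4)] = 1
L_1(2) = (5)·(3)·(2)·(1)/[(1)·(-1)·(-2)·(-3)] = -5
L_2(2) = (5)·(4)·(2)·(1)/[(2)·(1)·(-1)·(-2)] = 10
L_3(2) = (5)·(4)·(3)·(1)/[(3)·(2)·(1)·(-1)] = -10
L_4(2) = (5)·(4)·(3)·(2)/[(4)·(3)·(2)·(1)] = 5
Sum: (-9)·(1) + (-4)·(-5) + 0 + (-5)·(-10) + (-6)·(5) = 31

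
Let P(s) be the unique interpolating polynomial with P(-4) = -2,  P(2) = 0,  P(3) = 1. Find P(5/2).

10/21

L_0(5/2) = (1/2)·(-1/2)/[(-6)·(-7)] = -1/168
L_1(5/2) = (13/2)·(-1/2)/[(6)·(-1)] = 13/24
L_2(5/2) = (13/2)·(1/2)/[(7)·(1)] = 13/28
Sum: (-2)·(-1/168) + 0 + 1·(13/28) = 10/21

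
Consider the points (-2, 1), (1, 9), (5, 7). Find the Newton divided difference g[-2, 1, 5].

g[-2,1] = (9 - 1) / (1 - (-2)) = 8/3
g[1,5] = (7 - 9) / (5 - 1) = -1/2
g[-2,1,5] = (-1/2 - 8/3) / (5 - (-2)) = -19/42

-19/42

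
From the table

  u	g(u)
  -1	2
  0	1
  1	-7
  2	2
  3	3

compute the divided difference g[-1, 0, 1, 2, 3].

g[-1,0] = (1 - 2) / (0 - (-1)) = -1
g[0,1] = (-7 - 1) / (1 - 0) = -8
g[1,2] = (2 - (-7)) / (2 - 1) = 9
g[2,3] = (3 - 2) / (3 - 2) = 1
g[-1,0,1] = (-8 - (-1)) / (1 - (-1)) = -7/2
g[0,1,2] = (9 - (-8)) / (2 - 0) = 17/2
g[1,2,3] = (1 - 9) / (3 - 1) = -4
g[-1,0,1,2] = (17/2 - (-7/2)) / (2 - (-1)) = 4
g[0,1,2,3] = (-4 - 17/2) / (3 - 0) = -25/6
g[-1,0,1,2,3] = (-25/6 - 4) / (3 - (-1)) = -49/24

-49/24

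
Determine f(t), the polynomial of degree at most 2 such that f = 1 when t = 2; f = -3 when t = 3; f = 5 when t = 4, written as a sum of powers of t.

Build the Lagrange basis polynomials:
L_0(t) = (t - 3)(t - 4) / [2] = (1/2)t^2 - (7/2)t + 6
L_1(t) = (t - 2)(t - 4) / [-1] = -t^2 + 6t - 8
L_2(t) = (t - 2)(t - 3) / [2] = (1/2)t^2 - (5/2)t + 3
f(t) = 1·L_0 + (-3)·L_1 + 5·L_2
  1·L_0(t) = (1/2)t^2 - (7/2)t + 6
  (-3)·L_1(t) = 3t^2 - 18t + 24
  5·L_2(t) = (5/2)t^2 - (25/2)t + 15
Adding term by term: 6t^2 - 34t + 45

f(t) = 6t^2 - 34t + 45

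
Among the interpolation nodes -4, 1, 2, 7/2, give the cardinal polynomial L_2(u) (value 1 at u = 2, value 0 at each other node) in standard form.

L_2(u) = -(1/9)u^3 + (1/18)u^2 + (29/18)u - 14/9

L_2(u) = (u + 4)(u - 1)(u - 7/2) / [(6)·(1)·(-3/2)]
       = (u^3 - (1/2)u^2 - (29/2)u + 14) / (-9)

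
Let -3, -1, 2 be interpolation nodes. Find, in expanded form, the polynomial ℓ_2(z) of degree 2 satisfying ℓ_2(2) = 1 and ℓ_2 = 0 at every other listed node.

ℓ_2(z) = (z + 3)(z + 1) / [(5)·(3)]
       = (z^2 + 4z + 3) / (15)

ℓ_2(z) = (1/15)z^2 + (4/15)z + 1/5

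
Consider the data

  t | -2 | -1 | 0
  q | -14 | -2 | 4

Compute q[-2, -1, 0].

-3

q[-2,-1] = (-2 - (-14)) / (-1 - (-2)) = 12
q[-1,0] = (4 - (-2)) / (0 - (-1)) = 6
q[-2,-1,0] = (6 - 12) / (0 - (-2)) = -3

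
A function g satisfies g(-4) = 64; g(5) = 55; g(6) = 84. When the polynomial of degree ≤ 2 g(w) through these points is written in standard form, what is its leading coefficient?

Build the Lagrange basis polynomials:
L_0(w) = (w - 5)(w - 6) / [90] = (1/90)w^2 - (11/90)w + 1/3
L_1(w) = (w + 4)(w - 6) / [-9] = -(1/9)w^2 + (2/9)w + 8/3
L_2(w) = (w + 4)(w - 5) / [10] = (1/10)w^2 - (1/10)w - 2
g(w) = 64·L_0 + 55·L_1 + 84·L_2
Only the coefficient of w^2 is needed; take it from each L_i and combine:
64·(1/90) + 55·(-1/9) + 84·(1/10) = 3

3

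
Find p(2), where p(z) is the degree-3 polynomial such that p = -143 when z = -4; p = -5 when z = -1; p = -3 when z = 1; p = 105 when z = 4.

7

Using Newton's divided-difference form:
p[-4,-1] = (-5 - (-143)) / (-1 - (-4)) = 46
p[-1,1] = (-3 - (-5)) / (1 - (-1)) = 1
p[1,4] = (105 - (-3)) / (4 - 1) = 36
p[-4,-1,1] = (1 - 46) / (1 - (-4)) = -9
p[-1,1,4] = (36 - 1) / (4 - (-1)) = 7
p[-4,-1,1,4] = (7 - (-9)) / (4 - (-4)) = 2
p(2) = -143 + 46·(6) + (-9)·(6)·(3) + 2·(6)·(3)·(1) = 7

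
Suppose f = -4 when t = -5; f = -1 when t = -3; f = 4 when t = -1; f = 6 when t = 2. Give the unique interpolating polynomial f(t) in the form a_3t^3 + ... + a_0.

Build the Lagrange basis polynomials:
L_0(t) = (t + 3)(t + 1)(t - 2) / [-56] = -(1/56)t^3 - (1/28)t^2 + (5/56)t + 3/28
L_1(t) = (t + 5)(t + 1)(t - 2) / [20] = (1/20)t^3 + (1/5)t^2 - (7/20)t - 1/2
L_2(t) = (t + 5)(t + 3)(t - 2) / [-24] = -(1/24)t^3 - (1/4)t^2 + (1/24)t + 5/4
L_3(t) = (t + 5)(t + 3)(t + 1) / [105] = (1/105)t^3 + (3/35)t^2 + (23/105)t + 1/7
f(t) = (-4)·L_0 + (-1)·L_1 + 4·L_2 + 6·L_3
  (-4)·L_0(t) = (1/14)t^3 + (1/7)t^2 - (5/14)t - 3/7
  (-1)·L_1(t) = -(1/20)t^3 - (1/5)t^2 + (7/20)t + 1/2
  4·L_2(t) = -(1/6)t^3 - t^2 + (1/6)t + 5
  6·L_3(t) = (2/35)t^3 + (18/35)t^2 + (46/35)t + 6/7
Adding term by term: -(37/420)t^3 - (19/35)t^2 + (619/420)t + 83/14

f(t) = -(37/420)t^3 - (19/35)t^2 + (619/420)t + 83/14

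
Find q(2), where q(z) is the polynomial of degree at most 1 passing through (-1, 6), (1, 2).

0

L_0(2) = (1)/[(-2)] = -1/2
L_1(2) = (3)/[(2)] = 3/2
Sum: 6·(-1/2) + 2·(3/2) = 0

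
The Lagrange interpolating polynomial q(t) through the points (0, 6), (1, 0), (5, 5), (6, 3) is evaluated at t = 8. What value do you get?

-98/5

Evaluate each Lagrange basis at t = 8:
L_0(8) = (7)·(3)·(2)/[(-1)·(-5)·(-6)] = -7/5
L_1(8) = (8)·(3)·(2)/[(1)·(-4)·(-5)] = 12/5
L_2(8) = (8)·(7)·(2)/[(5)·(4)·(-1)] = -28/5
L_3(8) = (8)·(7)·(3)/[(6)·(5)·(1)] = 28/5
Sum: 6·(-7/5) + 0 + 5·(-28/5) + 3·(28/5) = -98/5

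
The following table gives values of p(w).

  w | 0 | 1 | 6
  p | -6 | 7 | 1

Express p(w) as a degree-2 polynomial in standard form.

p(w) = -(71/30)w^2 + (461/30)w - 6

L_0(w) = (w - 1)(w - 6) / [6] = (1/6)w^2 - (7/6)w + 1
L_1(w) = w(w - 6) / [-5] = -(1/5)w^2 + (6/5)w
L_2(w) = w(w - 1) / [30] = (1/30)w^2 - (1/30)w
p(w) = (-6)·L_0 + 7·L_1 + 1·L_2
  (-6)·L_0(w) = -w^2 + 7w - 6
  7·L_1(w) = -(7/5)w^2 + (42/5)w
  1·L_2(w) = (1/30)w^2 - (1/30)w
Adding term by term: -(71/30)w^2 + (461/30)w - 6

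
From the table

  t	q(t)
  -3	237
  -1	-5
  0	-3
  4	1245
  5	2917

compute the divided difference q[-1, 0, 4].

q[-1,0] = (-3 - (-5)) / (0 - (-1)) = 2
q[0,4] = (1245 - (-3)) / (4 - 0) = 312
q[-1,0,4] = (312 - 2) / (4 - (-1)) = 62

62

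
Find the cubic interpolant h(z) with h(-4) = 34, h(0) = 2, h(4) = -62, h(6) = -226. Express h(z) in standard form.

Newton's divided differences:
h[-4,0] = (2 - 34) / (0 - (-4)) = -8
h[0,4] = (-62 - 2) / (4 - 0) = -16
h[4,6] = (-226 - (-62)) / (6 - 4) = -82
h[-4,0,4] = (-16 - (-8)) / (4 - (-4)) = -1
h[0,4,6] = (-82 - (-16)) / (6 - 0) = -11
h[-4,0,4,6] = (-11 - (-1)) / (6 - (-4)) = -1
h(z) = 34 + (-8)·(z + 4) + (-1)·(z + 4)z + (-1)·(z + 4)z(z - 4)
Expanding: h(z) = -z^3 - z^2 + 4z + 2

h(z) = -z^3 - z^2 + 4z + 2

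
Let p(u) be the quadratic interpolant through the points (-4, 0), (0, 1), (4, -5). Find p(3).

Evaluate each Lagrange basis at u = 3:
L_0(3) = (3)·(-1)/[(-4)·(-8)] = -3/32
L_1(3) = (7)·(-1)/[(4)·(-4)] = 7/16
L_2(3) = (7)·(3)/[(8)·(4)] = 21/32
Sum: 0 + 1·(7/16) + (-5)·(21/32) = -91/32

-91/32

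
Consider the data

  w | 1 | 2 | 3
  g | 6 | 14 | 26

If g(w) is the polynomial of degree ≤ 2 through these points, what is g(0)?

2

L_0(0) = (-2)·(-3)/[(-1)·(-2)] = 3
L_1(0) = (-1)·(-3)/[(1)·(-1)] = -3
L_2(0) = (-1)·(-2)/[(2)·(1)] = 1
Sum: 6·(3) + 14·(-3) + 26·(1) = 2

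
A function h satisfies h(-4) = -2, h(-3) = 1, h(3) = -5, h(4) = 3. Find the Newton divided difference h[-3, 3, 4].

9/7

h[-3,3] = (-5 - 1) / (3 - (-3)) = -1
h[3,4] = (3 - (-5)) / (4 - 3) = 8
h[-3,3,4] = (8 - (-1)) / (4 - (-3)) = 9/7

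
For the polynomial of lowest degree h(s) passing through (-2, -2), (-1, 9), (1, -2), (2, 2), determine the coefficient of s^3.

13/6

Build the Lagrange basis polynomials:
L_0(s) = (s + 1)(s - 1)(s - 2) / [-12] = -(1/12)s^3 + (1/6)s^2 + (1/12)s - 1/6
L_1(s) = (s + 2)(s - 1)(s - 2) / [6] = (1/6)s^3 - (1/6)s^2 - (2/3)s + 2/3
L_2(s) = (s + 2)(s + 1)(s - 2) / [-6] = -(1/6)s^3 - (1/6)s^2 + (2/3)s + 2/3
L_3(s) = (s + 2)(s + 1)(s - 1) / [12] = (1/12)s^3 + (1/6)s^2 - (1/12)s - 1/6
h(s) = (-2)·L_0 + 9·L_1 + (-2)·L_2 + 2·L_3
Only the coefficient of s^3 is needed; take it from each L_i and combine:
(-2)·(-1/12) + 9·(1/6) + (-2)·(-1/6) + 2·(1/12) = 13/6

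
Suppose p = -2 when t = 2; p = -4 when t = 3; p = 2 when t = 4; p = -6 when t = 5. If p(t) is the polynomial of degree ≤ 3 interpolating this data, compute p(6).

-50

L_0(6) = (3)·(2)·(1)/[(-1)·(-2)·(-3)] = -1
L_1(6) = (4)·(2)·(1)/[(1)·(-1)·(-2)] = 4
L_2(6) = (4)·(3)·(1)/[(2)·(1)·(-1)] = -6
L_3(6) = (4)·(3)·(2)/[(3)·(2)·(1)] = 4
Sum: (-2)·(-1) + (-4)·(4) + 2·(-6) + (-6)·(4) = -50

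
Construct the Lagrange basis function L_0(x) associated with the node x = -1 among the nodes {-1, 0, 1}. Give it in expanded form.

L_0(x) = (1/2)x^2 - (1/2)x

L_0(x) = x(x - 1) / [(-1)·(-2)]
       = (x^2 - x) / (2)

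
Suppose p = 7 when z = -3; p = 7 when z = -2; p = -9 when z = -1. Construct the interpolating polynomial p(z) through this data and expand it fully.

Build the Lagrange basis polynomials:
L_0(z) = (z + 2)(z + 1) / [2] = (1/2)z^2 + (3/2)z + 1
L_1(z) = (z + 3)(z + 1) / [-1] = -z^2 - 4z - 3
L_2(z) = (z + 3)(z + 2) / [2] = (1/2)z^2 + (5/2)z + 3
p(z) = 7·L_0 + 7·L_1 + (-9)·L_2
  7·L_0(z) = (7/2)z^2 + (21/2)z + 7
  7·L_1(z) = -7z^2 - 28z - 21
  (-9)·L_2(z) = -(9/2)z^2 - (45/2)z - 27
Adding term by term: -8z^2 - 40z - 41

p(z) = -8z^2 - 40z - 41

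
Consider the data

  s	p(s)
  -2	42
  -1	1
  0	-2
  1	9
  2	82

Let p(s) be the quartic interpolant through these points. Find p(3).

Using Newton's divided-difference form:
p[-2,-1] = (1 - 42) / (-1 - (-2)) = -41
p[-1,0] = (-2 - 1) / (0 - (-1)) = -3
p[0,1] = (9 - (-2)) / (1 - 0) = 11
p[1,2] = (82 - 9) / (2 - 1) = 73
p[-2,-1,0] = (-3 - (-41)) / (0 - (-2)) = 19
p[-1,0,1] = (11 - (-3)) / (1 - (-1)) = 7
p[0,1,2] = (73 - 11) / (2 - 0) = 31
p[-2,-1,0,1] = (7 - 19) / (1 - (-2)) = -4
p[-1,0,1,2] = (31 - 7) / (2 - (-1)) = 8
p[-2,-1,0,1,2] = (8 - (-4)) / (2 - (-2)) = 3
p(3) = 42 + (-41)·(5) + 19·(5)·(4) + (-4)·(5)·(4)·(3) + 3·(5)·(4)·(3)·(2) = 337

337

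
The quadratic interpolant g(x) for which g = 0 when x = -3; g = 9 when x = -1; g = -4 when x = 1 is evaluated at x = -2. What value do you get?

Using Newton's divided-difference form:
g[-3,-1] = (9 - 0) / (-1 - (-3)) = 9/2
g[-1,1] = (-4 - 9) / (1 - (-1)) = -13/2
g[-3,-1,1] = (-13/2 - 9/2) / (1 - (-3)) = -11/4
g(-2) = 0 + (9/2)·(1) + (-11/4)·(1)·(-1) = 29/4

29/4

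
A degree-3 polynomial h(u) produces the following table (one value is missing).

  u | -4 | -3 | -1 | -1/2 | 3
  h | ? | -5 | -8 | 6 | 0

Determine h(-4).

The 4 known values determine h uniquely (degree ≤ 3).
Evaluate each Lagrange basis at u = -4:
L_0(-4) = (-3)·(-7/2)·(-7)/[(-2)·(-5/2)·(-6)] = 49/20
L_1(-4) = (-1)·(-7/2)·(-7)/[(2)·(-1/2)·(-4)] = -49/8
L_2(-4) = (-1)·(-3)·(-7)/[(5/2)·(1/2)·(-7/2)] = 24/5
L_3(-4) = (-1)·(-3)·(-7/2)/[(6)·(4)·(7/2)] = -1/8
Sum: (-5)·(49/20) + (-8)·(-49/8) + 6·(24/5) + 0 = 1311/20

1311/20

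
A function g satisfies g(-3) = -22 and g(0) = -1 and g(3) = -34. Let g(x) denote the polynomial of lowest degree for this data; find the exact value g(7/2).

-179/4

Using Newton's divided-difference form:
g[-3,0] = (-1 - (-22)) / (0 - (-3)) = 7
g[0,3] = (-34 - (-1)) / (3 - 0) = -11
g[-3,0,3] = (-11 - 7) / (3 - (-3)) = -3
g(7/2) = -22 + 7·(13/2) + (-3)·(13/2)·(7/2) = -179/4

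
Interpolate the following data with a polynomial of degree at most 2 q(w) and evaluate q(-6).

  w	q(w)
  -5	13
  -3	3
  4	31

L_0(-6) = (-3)·(-10)/[(-2)·(-9)] = 5/3
L_1(-6) = (-1)·(-10)/[(2)·(-7)] = -5/7
L_2(-6) = (-1)·(-3)/[(9)·(7)] = 1/21
Sum: 13·(5/3) + 3·(-5/7) + 31·(1/21) = 21

21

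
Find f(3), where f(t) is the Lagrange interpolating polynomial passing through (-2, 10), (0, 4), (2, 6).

10

Evaluate each Lagrange basis at t = 3:
L_0(3) = (3)·(1)/[(-2)·(-4)] = 3/8
L_1(3) = (5)·(1)/[(2)·(-2)] = -5/4
L_2(3) = (5)·(3)/[(4)·(2)] = 15/8
Sum: 10·(3/8) + 4·(-5/4) + 6·(15/8) = 10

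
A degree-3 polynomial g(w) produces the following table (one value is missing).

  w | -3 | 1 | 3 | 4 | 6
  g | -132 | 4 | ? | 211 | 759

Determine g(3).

84

The 4 known values determine g uniquely (degree ≤ 3).
Evaluate each Lagrange basis at w = 3:
L_0(3) = (2)·(-1)·(-3)/[(-4)·(-7)·(-9)] = -1/42
L_1(3) = (6)·(-1)·(-3)/[(4)·(-3)·(-5)] = 3/10
L_2(3) = (6)·(2)·(-3)/[(7)·(3)·(-2)] = 6/7
L_3(3) = (6)·(2)·(-1)/[(9)·(5)·(2)] = -2/15
Sum: (-132)·(-1/42) + 4·(3/10) + 211·(6/7) + 759·(-2/15) = 84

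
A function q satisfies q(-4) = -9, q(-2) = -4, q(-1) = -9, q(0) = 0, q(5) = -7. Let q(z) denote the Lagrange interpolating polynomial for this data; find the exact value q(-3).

997/315

Evaluate each Lagrange basis at z = -3:
L_0(-3) = (-1)·(-2)·(-3)·(-8)/[(-2)·(-3)·(-4)·(-9)] = 2/9
L_1(-3) = (1)·(-2)·(-3)·(-8)/[(2)·(-1)·(-2)·(-7)] = 12/7
L_2(-3) = (1)·(-1)·(-3)·(-8)/[(3)·(1)·(-1)·(-6)] = -4/3
L_3(-3) = (1)·(-1)·(-2)·(-8)/[(4)·(2)·(1)·(-5)] = 2/5
L_4(-3) = (1)·(-1)·(-2)·(-3)/[(9)·(7)·(6)·(5)] = -1/315
Sum: (-9)·(2/9) + (-4)·(12/7) + (-9)·(-4/3) + 0 + (-7)·(-1/315) = 997/315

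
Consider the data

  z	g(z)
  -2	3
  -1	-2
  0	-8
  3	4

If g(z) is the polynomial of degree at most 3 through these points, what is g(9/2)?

983/20

Evaluate each Lagrange basis at z = 9/2:
L_0(9/2) = (11/2)·(9/2)·(3/2)/[(-1)·(-2)·(-5)] = -297/80
L_1(9/2) = (13/2)·(9/2)·(3/2)/[(1)·(-1)·(-4)] = 351/32
L_2(9/2) = (13/2)·(11/2)·(3/2)/[(2)·(1)·(-3)] = -143/16
L_3(9/2) = (13/2)·(11/2)·(9/2)/[(5)·(4)·(3)] = 429/160
Sum: 3·(-297/80) + (-2)·(351/32) + (-8)·(-143/16) + 4·(429/160) = 983/20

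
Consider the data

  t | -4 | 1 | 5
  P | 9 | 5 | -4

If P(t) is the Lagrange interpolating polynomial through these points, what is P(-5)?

53/6

L_0(-5) = (-6)·(-10)/[(-5)·(-9)] = 4/3
L_1(-5) = (-1)·(-10)/[(5)·(-4)] = -1/2
L_2(-5) = (-1)·(-6)/[(9)·(4)] = 1/6
Sum: 9·(4/3) + 5·(-1/2) + (-4)·(1/6) = 53/6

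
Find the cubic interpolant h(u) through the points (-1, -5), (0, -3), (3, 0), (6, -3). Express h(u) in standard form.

h(u) = -(1/84)u^3 - (19/84)u^2 + (25/14)u - 3

Build the Lagrange basis polynomials:
L_0(u) = u(u - 3)(u - 6) / [-28] = -(1/28)u^3 + (9/28)u^2 - (9/14)u
L_1(u) = (u + 1)(u - 3)(u - 6) / [18] = (1/18)u^3 - (4/9)u^2 + (1/2)u + 1
L_2(u) = (u + 1)u(u - 6) / [-36] = -(1/36)u^3 + (5/36)u^2 + (1/6)u
L_3(u) = (u + 1)u(u - 3) / [126] = (1/126)u^3 - (1/63)u^2 - (1/42)u
h(u) = (-5)·L_0 + (-3)·L_1 + 0·L_2 + (-3)·L_3
  (-5)·L_0(u) = (5/28)u^3 - (45/28)u^2 + (45/14)u
  (-3)·L_1(u) = -(1/6)u^3 + (4/3)u^2 - (3/2)u - 3
  0·L_2(u) = 0
  (-3)·L_3(u) = -(1/42)u^3 + (1/21)u^2 + (1/14)u
Adding term by term: -(1/84)u^3 - (19/84)u^2 + (25/14)u - 3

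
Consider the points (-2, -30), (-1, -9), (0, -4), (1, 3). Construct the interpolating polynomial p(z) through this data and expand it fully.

p(z) = 3z^3 + z^2 + 3z - 4

Build the Lagrange basis polynomials:
L_0(z) = (z + 1)z(z - 1) / [-6] = -(1/6)z^3 + (1/6)z
L_1(z) = (z + 2)z(z - 1) / [2] = (1/2)z^3 + (1/2)z^2 - z
L_2(z) = (z + 2)(z + 1)(z - 1) / [-2] = -(1/2)z^3 - z^2 + (1/2)z + 1
L_3(z) = (z + 2)(z + 1)z / [6] = (1/6)z^3 + (1/2)z^2 + (1/3)z
p(z) = (-30)·L_0 + (-9)·L_1 + (-4)·L_2 + 3·L_3
  (-30)·L_0(z) = 5z^3 - 5z
  (-9)·L_1(z) = -(9/2)z^3 - (9/2)z^2 + 9z
  (-4)·L_2(z) = 2z^3 + 4z^2 - 2z - 4
  3·L_3(z) = (1/2)z^3 + (3/2)z^2 + z
Adding term by term: 3z^3 + z^2 + 3z - 4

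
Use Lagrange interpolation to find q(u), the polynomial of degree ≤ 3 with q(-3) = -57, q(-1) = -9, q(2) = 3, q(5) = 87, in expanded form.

Build the Lagrange basis polynomials:
L_0(u) = (u + 1)(u - 2)(u - 5) / [-80] = -(1/80)u^3 + (3/40)u^2 - (3/80)u - 1/8
L_1(u) = (u + 3)(u - 2)(u - 5) / [36] = (1/36)u^3 - (1/9)u^2 - (11/36)u + 5/6
L_2(u) = (u + 3)(u + 1)(u - 5) / [-45] = -(1/45)u^3 + (1/45)u^2 + (17/45)u + 1/3
L_3(u) = (u + 3)(u + 1)(u - 2) / [144] = (1/144)u^3 + (1/72)u^2 - (5/144)u - 1/24
q(u) = (-57)·L_0 + (-9)·L_1 + 3·L_2 + 87·L_3
  (-57)·L_0(u) = (57/80)u^3 - (171/40)u^2 + (171/80)u + 57/8
  (-9)·L_1(u) = -(1/4)u^3 + u^2 + (11/4)u - 15/2
  3·L_2(u) = -(1/15)u^3 + (1/15)u^2 + (17/15)u + 1
  87·L_3(u) = (29/48)u^3 + (29/24)u^2 - (145/48)u - 29/8
Adding term by term: u^3 - 2u^2 + 3u - 3

q(u) = u^3 - 2u^2 + 3u - 3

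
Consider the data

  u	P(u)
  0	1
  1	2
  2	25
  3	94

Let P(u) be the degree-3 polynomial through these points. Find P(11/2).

Using Newton's divided-difference form:
P[0,1] = (2 - 1) / (1 - 0) = 1
P[1,2] = (25 - 2) / (2 - 1) = 23
P[2,3] = (94 - 25) / (3 - 2) = 69
P[0,1,2] = (23 - 1) / (2 - 0) = 11
P[1,2,3] = (69 - 23) / (3 - 1) = 23
P[0,1,2,3] = (23 - 11) / (3 - 0) = 4
P(11/2) = 1 + 1·(11/2) + 11·(11/2)·(9/2) + 4·(11/2)·(9/2)·(7/2) = 2501/4

2501/4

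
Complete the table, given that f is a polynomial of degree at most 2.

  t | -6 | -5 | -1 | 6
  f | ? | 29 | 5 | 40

The 3 known values determine f uniquely (degree ≤ 2).
Evaluate each Lagrange basis at t = -6:
L_0(-6) = (-5)·(-12)/[(-4)·(-11)] = 15/11
L_1(-6) = (-1)·(-12)/[(4)·(-7)] = -3/7
L_2(-6) = (-1)·(-5)/[(11)·(7)] = 5/77
Sum: 29·(15/11) + 5·(-3/7) + 40·(5/77) = 40

40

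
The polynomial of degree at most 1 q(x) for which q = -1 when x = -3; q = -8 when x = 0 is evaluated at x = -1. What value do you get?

L_0(-1) = (-1)/[(-3)] = 1/3
L_1(-1) = (2)/[(3)] = 2/3
Sum: (-1)·(1/3) + (-8)·(2/3) = -17/3

-17/3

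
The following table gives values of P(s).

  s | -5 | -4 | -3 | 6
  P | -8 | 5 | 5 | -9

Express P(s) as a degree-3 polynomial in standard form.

P(s) = (571/990)s^3 + (139/330)s^2 - (9104/495)s - 1267/33

Newton's divided differences:
P[-5,-4] = (5 - (-8)) / (-4 - (-5)) = 13
P[-4,-3] = (5 - 5) / (-3 - (-4)) = 0
P[-3,6] = (-9 - 5) / (6 - (-3)) = -14/9
P[-5,-4,-3] = (0 - 13) / (-3 - (-5)) = -13/2
P[-4,-3,6] = (-14/9 - 0) / (6 - (-4)) = -7/45
P[-5,-4,-3,6] = (-7/45 - (-13/2)) / (6 - (-5)) = 571/990
P(s) = -8 + 13·(s + 5) + (-13/2)·(s + 5)(s + 4) + (571/990)·(s + 5)(s + 4)(s + 3)
Expanding: P(s) = (571/990)s^3 + (139/330)s^2 - (9104/495)s - 1267/33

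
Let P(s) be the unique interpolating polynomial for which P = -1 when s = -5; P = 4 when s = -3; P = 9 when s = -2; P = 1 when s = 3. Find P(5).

-134/3

Evaluate each Lagrange basis at s = 5:
L_0(5) = (8)·(7)·(2)/[(-2)·(-3)·(-8)] = -7/3
L_1(5) = (10)·(7)·(2)/[(2)·(-1)·(-6)] = 35/3
L_2(5) = (10)·(8)·(2)/[(3)·(1)·(-5)] = -32/3
L_3(5) = (10)·(8)·(7)/[(8)·(6)·(5)] = 7/3
Sum: (-1)·(-7/3) + 4·(35/3) + 9·(-32/3) + 1·(7/3) = -134/3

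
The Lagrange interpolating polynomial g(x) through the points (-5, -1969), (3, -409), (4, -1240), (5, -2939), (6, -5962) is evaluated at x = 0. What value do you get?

Evaluate each Lagrange basis at x = 0:
L_0(0) = (-3)·(-4)·(-5)·(-6)/[(-8)·(-9)·(-10)·(-11)] = 1/22
L_1(0) = (5)·(-4)·(-5)·(-6)/[(8)·(-1)·(-2)·(-3)] = 25/2
L_2(0) = (5)·(-3)·(-5)·(-6)/[(9)·(1)·(-1)·(-2)] = -25
L_3(0) = (5)·(-3)·(-4)·(-6)/[(10)·(2)·(1)·(-1)] = 18
L_4(0) = (5)·(-3)·(-4)·(-5)/[(11)·(3)·(2)·(1)] = -50/11
Sum: (-1969)·(1/22) + (-409)·(25/2) + (-1240)·(-25) + (-2939)·(18) + (-5962)·(-50/11) = -4

-4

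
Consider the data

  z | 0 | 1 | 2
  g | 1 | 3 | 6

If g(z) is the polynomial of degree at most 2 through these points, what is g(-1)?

0

L_0(-1) = (-2)·(-3)/[(-1)·(-2)] = 3
L_1(-1) = (-1)·(-3)/[(1)·(-1)] = -3
L_2(-1) = (-1)·(-2)/[(2)·(1)] = 1
Sum: 1·(3) + 3·(-3) + 6·(1) = 0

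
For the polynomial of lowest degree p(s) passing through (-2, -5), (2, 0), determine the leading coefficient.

L_0(s) = (s - 2) / [-4] = -(1/4)s + 1/2
L_1(s) = (s + 2) / [4] = (1/4)s + 1/2
p(s) = (-5)·L_0 + 0·L_1
Only the coefficient of s is needed; take it from each L_i and combine:
(-5)·(-1/4) + 0·(1/4) = 5/4

5/4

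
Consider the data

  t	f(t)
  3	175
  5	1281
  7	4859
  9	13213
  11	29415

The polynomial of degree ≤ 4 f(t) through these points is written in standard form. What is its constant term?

Build the Lagrange basis polynomials:
L_0(t) = (t - 5)(t - 7)(t - 9)(t - 11) / [384] = (1/384)t^4 - (1/12)t^3 + (187/192)t^2 - (59/12)t + 1155/128
L_1(t) = (t - 3)(t - 7)(t - 9)(t - 11) / [-96] = -(1/96)t^4 + (5/16)t^3 - (10/3)t^2 + (235/16)t - 693/32
L_2(t) = (t - 3)(t - 5)(t - 9)(t - 11) / [64] = (1/64)t^4 - (7/16)t^3 + (137/32)t^2 - (273/16)t + 1485/64
L_3(t) = (t - 3)(t - 5)(t - 7)(t - 11) / [-96] = -(1/96)t^4 + (13/48)t^3 - (59/24)t^2 + (443/48)t - 385/32
L_4(t) = (t - 3)(t - 5)(t - 7)(t - 9) / [384] = (1/384)t^4 - (1/16)t^3 + (103/192)t^2 - (31/16)t + 315/128
f(t) = 175·L_0 + 1281·L_1 + 4859·L_2 + 13213·L_3 + 29415·L_4
Only the constant term is needed; take it from each L_i and combine:
175·(1155/128) + 1281·(-693/32) + 4859·(1485/64) + 13213·(-385/32) + 29415·(315/128) = 1

1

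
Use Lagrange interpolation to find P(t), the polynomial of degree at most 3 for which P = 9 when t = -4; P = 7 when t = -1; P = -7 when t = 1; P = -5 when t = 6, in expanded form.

P(t) = (122/525)t^3 - (59/175)t^2 - (3797/525)t + 59/175

Build the Lagrange basis polynomials:
L_0(t) = (t + 1)(t - 1)(t - 6) / [-150] = -(1/150)t^3 + (1/25)t^2 + (1/150)t - 1/25
L_1(t) = (t + 4)(t - 1)(t - 6) / [42] = (1/42)t^3 - (1/14)t^2 - (11/21)t + 4/7
L_2(t) = (t + 4)(t + 1)(t - 6) / [-50] = -(1/50)t^3 + (1/50)t^2 + (13/25)t + 12/25
L_3(t) = (t + 4)(t + 1)(t - 1) / [350] = (1/350)t^3 + (2/175)t^2 - (1/350)t - 2/175
P(t) = 9·L_0 + 7·L_1 + (-7)·L_2 + (-5)·L_3
  9·L_0(t) = -(3/50)t^3 + (9/25)t^2 + (3/50)t - 9/25
  7·L_1(t) = (1/6)t^3 - (1/2)t^2 - (11/3)t + 4
  (-7)·L_2(t) = (7/50)t^3 - (7/50)t^2 - (91/25)t - 84/25
  (-5)·L_3(t) = -(1/70)t^3 - (2/35)t^2 + (1/70)t + 2/35
Adding term by term: (122/525)t^3 - (59/175)t^2 - (3797/525)t + 59/175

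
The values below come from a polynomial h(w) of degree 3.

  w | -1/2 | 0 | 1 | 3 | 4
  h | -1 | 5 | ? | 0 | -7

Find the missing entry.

The 4 known values determine h uniquely (degree ≤ 3).
Evaluate each Lagrange basis at w = 1:
L_0(1) = (1)·(-2)·(-3)/[(-1/2)·(-7/2)·(-9/2)] = -16/21
L_1(1) = (3/2)·(-2)·(-3)/[(1/2)·(-3)·(-4)] = 3/2
L_2(1) = (3/2)·(1)·(-3)/[(7/2)·(3)·(-1)] = 3/7
L_3(1) = (3/2)·(1)·(-2)/[(9/2)·(4)·(1)] = -1/6
Sum: (-1)·(-16/21) + 5·(3/2) + 0 + (-7)·(-1/6) = 66/7

66/7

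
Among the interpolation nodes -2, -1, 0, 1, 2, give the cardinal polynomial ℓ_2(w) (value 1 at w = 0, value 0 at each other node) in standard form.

ℓ_2(w) = (w + 2)(w + 1)(w - 1)(w - 2) / [(2)·(1)·(-1)·(-2)]
       = (w^4 - 5w^2 + 4) / (4)

ℓ_2(w) = (1/4)w^4 - (5/4)w^2 + 1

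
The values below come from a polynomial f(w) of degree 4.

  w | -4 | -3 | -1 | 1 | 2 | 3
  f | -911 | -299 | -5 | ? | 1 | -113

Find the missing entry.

9

The 5 known values determine f uniquely (degree ≤ 4).
Evaluate each Lagrange basis at w = 1:
L_0(1) = (4)·(2)·(-1)·(-2)/[(-1)·(-3)·(-6)·(-7)] = 8/63
L_1(1) = (5)·(2)·(-1)·(-2)/[(1)·(-2)·(-5)·(-6)] = -1/3
L_2(1) = (5)·(4)·(-1)·(-2)/[(3)·(2)·(-3)·(-4)] = 5/9
L_3(1) = (5)·(4)·(2)·(-2)/[(6)·(5)·(3)·(-1)] = 8/9
L_4(1) = (5)·(4)·(2)·(-1)/[(7)·(6)·(4)·(1)] = -5/21
Sum: (-911)·(8/63) + (-299)·(-1/3) + (-5)·(5/9) + 1·(8/9) + (-113)·(-5/21) = 9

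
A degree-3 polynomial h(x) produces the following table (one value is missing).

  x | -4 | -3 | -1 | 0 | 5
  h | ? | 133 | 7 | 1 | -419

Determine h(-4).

The 4 known values determine h uniquely (degree ≤ 3).
L_0(-4) = (-3)·(-4)·(-9)/[(-2)·(-3)·(-8)] = 9/4
L_1(-4) = (-1)·(-4)·(-9)/[(2)·(-1)·(-6)] = -3
L_2(-4) = (-1)·(-3)·(-9)/[(3)·(1)·(-5)] = 9/5
L_3(-4) = (-1)·(-3)·(-4)/[(8)·(6)·(5)] = -1/20
Sum: 133·(9/4) + 7·(-3) + 1·(9/5) + (-419)·(-1/20) = 301

301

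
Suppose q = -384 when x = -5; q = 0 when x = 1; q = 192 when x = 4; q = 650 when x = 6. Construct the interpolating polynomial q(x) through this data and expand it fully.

q(x) = 3x^3 + x - 4

L_0(x) = (x - 1)(x - 4)(x - 6) / [-594] = -(1/594)x^3 + (1/54)x^2 - (17/297)x + 4/99
L_1(x) = (x + 5)(x - 4)(x - 6) / [90] = (1/90)x^3 - (1/18)x^2 - (13/45)x + 4/3
L_2(x) = (x + 5)(x - 1)(x - 6) / [-54] = -(1/54)x^3 + (1/27)x^2 + (29/54)x - 5/9
L_3(x) = (x + 5)(x - 1)(x - 4) / [110] = (1/110)x^3 - (21/110)x + 2/11
q(x) = (-384)·L_0 + 0·L_1 + 192·L_2 + 650·L_3
  (-384)·L_0(x) = (64/99)x^3 - (64/9)x^2 + (2176/99)x - 512/33
  0·L_1(x) = 0
  192·L_2(x) = -(32/9)x^3 + (64/9)x^2 + (928/9)x - 320/3
  650·L_3(x) = (65/11)x^3 - (1365/11)x + 1300/11
Adding term by term: 3x^3 + x - 4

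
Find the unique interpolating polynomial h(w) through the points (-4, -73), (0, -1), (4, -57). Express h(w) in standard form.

h(w) = -4w^2 + 2w - 1

Newton's divided differences:
h[-4,0] = (-1 - (-73)) / (0 - (-4)) = 18
h[0,4] = (-57 - (-1)) / (4 - 0) = -14
h[-4,0,4] = (-14 - 18) / (4 - (-4)) = -4
h(w) = -73 + 18·(w + 4) + (-4)·(w + 4)w
Expanding: h(w) = -4w^2 + 2w - 1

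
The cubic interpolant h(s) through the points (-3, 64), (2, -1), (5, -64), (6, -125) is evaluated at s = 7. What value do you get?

Evaluate each Lagrange basis at s = 7:
L_0(7) = (5)·(2)·(1)/[(-5)·(-8)·(-9)] = -1/36
L_1(7) = (10)·(2)·(1)/[(5)·(-3)·(-4)] = 1/3
L_2(7) = (10)·(5)·(1)/[(8)·(3)·(-1)] = -25/12
L_3(7) = (10)·(5)·(2)/[(9)·(4)·(1)] = 25/9
Sum: 64·(-1/36) + (-1)·(1/3) + (-64)·(-25/12) + (-125)·(25/9) = -216

-216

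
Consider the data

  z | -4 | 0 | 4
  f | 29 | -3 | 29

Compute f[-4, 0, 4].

2

f[-4,0] = (-3 - 29) / (0 - (-4)) = -8
f[0,4] = (29 - (-3)) / (4 - 0) = 8
f[-4,0,4] = (8 - (-8)) / (4 - (-4)) = 2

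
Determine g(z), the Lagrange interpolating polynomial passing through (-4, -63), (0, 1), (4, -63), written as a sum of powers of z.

g(z) = -4z^2 + 1

Build the Lagrange basis polynomials:
L_0(z) = z(z - 4) / [32] = (1/32)z^2 - (1/8)z
L_1(z) = (z + 4)(z - 4) / [-16] = -(1/16)z^2 + 1
L_2(z) = (z + 4)z / [32] = (1/32)z^2 + (1/8)z
g(z) = (-63)·L_0 + 1·L_1 + (-63)·L_2
  (-63)·L_0(z) = -(63/32)z^2 + (63/8)z
  1·L_1(z) = -(1/16)z^2 + 1
  (-63)·L_2(z) = -(63/32)z^2 - (63/8)z
Adding term by term: -4z^2 + 1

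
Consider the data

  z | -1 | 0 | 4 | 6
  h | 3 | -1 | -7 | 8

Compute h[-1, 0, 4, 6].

1/7

h[-1,0] = (-1 - 3) / (0 - (-1)) = -4
h[0,4] = (-7 - (-1)) / (4 - 0) = -3/2
h[4,6] = (8 - (-7)) / (6 - 4) = 15/2
h[-1,0,4] = (-3/2 - (-4)) / (4 - (-1)) = 1/2
h[0,4,6] = (15/2 - (-3/2)) / (6 - 0) = 3/2
h[-1,0,4,6] = (3/2 - 1/2) / (6 - (-1)) = 1/7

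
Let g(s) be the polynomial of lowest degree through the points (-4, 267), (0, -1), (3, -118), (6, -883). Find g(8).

L_0(8) = (8)·(5)·(2)/[(-4)·(-7)·(-10)] = -2/7
L_1(8) = (12)·(5)·(2)/[(4)·(-3)·(-6)] = 5/3
L_2(8) = (12)·(8)·(2)/[(7)·(3)·(-3)] = -64/21
L_3(8) = (12)·(8)·(5)/[(10)·(6)·(3)] = 8/3
Sum: 267·(-2/7) + (-1)·(5/3) + (-118)·(-64/21) + (-883)·(8/3) = -2073

-2073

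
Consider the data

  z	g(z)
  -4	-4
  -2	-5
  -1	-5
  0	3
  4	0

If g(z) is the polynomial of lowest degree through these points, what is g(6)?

L_0(6) = (8)·(7)·(6)·(2)/[(-2)·(-3)·(-4)·(-8)] = 7/2
L_1(6) = (10)·(7)·(6)·(2)/[(2)·(-1)·(-2)·(-6)] = -35
L_2(6) = (10)·(8)·(6)·(2)/[(3)·(1)·(-1)·(-5)] = 64
L_3(6) = (10)·(8)·(7)·(2)/[(4)·(2)·(1)·(-4)] = -35
L_4(6) = (10)·(8)·(7)·(6)/[(8)·(6)·(5)·(4)] = 7/2
Sum: (-4)·(7/2) + (-5)·(-35) + (-5)·(64) + 3·(-35) + 0 = -264

-264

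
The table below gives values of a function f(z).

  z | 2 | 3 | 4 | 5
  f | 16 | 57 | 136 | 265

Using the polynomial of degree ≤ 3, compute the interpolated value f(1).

1

Evaluate each Lagrange basis at z = 1:
L_0(1) = (-2)·(-3)·(-4)/[(-1)·(-2)·(-3)] = 4
L_1(1) = (-1)·(-3)·(-4)/[(1)·(-1)·(-2)] = -6
L_2(1) = (-1)·(-2)·(-4)/[(2)·(1)·(-1)] = 4
L_3(1) = (-1)·(-2)·(-3)/[(3)·(2)·(1)] = -1
Sum: 16·(4) + 57·(-6) + 136·(4) + 265·(-1) = 1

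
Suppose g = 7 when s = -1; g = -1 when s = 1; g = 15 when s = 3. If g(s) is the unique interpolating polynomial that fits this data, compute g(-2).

Using Newton's divided-difference form:
g[-1,1] = (-1 - 7) / (1 - (-1)) = -4
g[1,3] = (15 - (-1)) / (3 - 1) = 8
g[-1,1,3] = (8 - (-4)) / (3 - (-1)) = 3
g(-2) = 7 + (-4)·(-1) + 3·(-1)·(-3) = 20

20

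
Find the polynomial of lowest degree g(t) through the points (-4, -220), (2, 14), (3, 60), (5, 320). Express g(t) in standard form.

g(t) = 3t^3 - 2t^2 - t

Build the Lagrange basis polynomials:
L_0(t) = (t - 2)(t - 3)(t - 5) / [-378] = -(1/378)t^3 + (5/189)t^2 - (31/378)t + 5/63
L_1(t) = (t + 4)(t - 3)(t - 5) / [18] = (1/18)t^3 - (2/9)t^2 - (17/18)t + 10/3
L_2(t) = (t + 4)(t - 2)(t - 5) / [-14] = -(1/14)t^3 + (3/14)t^2 + (9/7)t - 20/7
L_3(t) = (t + 4)(t - 2)(t - 3) / [54] = (1/54)t^3 - (1/54)t^2 - (7/27)t + 4/9
g(t) = (-220)·L_0 + 14·L_1 + 60·L_2 + 320·L_3
  (-220)·L_0(t) = (110/189)t^3 - (1100/189)t^2 + (3410/189)t - 1100/63
  14·L_1(t) = (7/9)t^3 - (28/9)t^2 - (119/9)t + 140/3
  60·L_2(t) = -(30/7)t^3 + (90/7)t^2 + (540/7)t - 1200/7
  320·L_3(t) = (160/27)t^3 - (160/27)t^2 - (2240/27)t + 1280/9
Adding term by term: 3t^3 - 2t^2 - t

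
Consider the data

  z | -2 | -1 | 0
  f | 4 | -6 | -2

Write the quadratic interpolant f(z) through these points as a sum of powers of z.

Build the Lagrange basis polynomials:
L_0(z) = (z + 1)z / [2] = (1/2)z^2 + (1/2)z
L_1(z) = (z + 2)z / [-1] = -z^2 - 2z
L_2(z) = (z + 2)(z + 1) / [2] = (1/2)z^2 + (3/2)z + 1
f(z) = 4·L_0 + (-6)·L_1 + (-2)·L_2
  4·L_0(z) = 2z^2 + 2z
  (-6)·L_1(z) = 6z^2 + 12z
  (-2)·L_2(z) = -z^2 - 3z - 2
Adding term by term: 7z^2 + 11z - 2

f(z) = 7z^2 + 11z - 2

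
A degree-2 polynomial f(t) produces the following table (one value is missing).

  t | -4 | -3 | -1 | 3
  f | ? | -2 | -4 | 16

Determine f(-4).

2

The 3 known values determine f uniquely (degree ≤ 2).
Evaluate each Lagrange basis at t = -4:
L_0(-4) = (-3)·(-7)/[(-2)·(-6)] = 7/4
L_1(-4) = (-1)·(-7)/[(2)·(-4)] = -7/8
L_2(-4) = (-1)·(-3)/[(6)·(4)] = 1/8
Sum: (-2)·(7/4) + (-4)·(-7/8) + 16·(1/8) = 2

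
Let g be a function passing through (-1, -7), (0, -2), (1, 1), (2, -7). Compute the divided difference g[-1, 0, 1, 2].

g[-1,0] = (-2 - (-7)) / (0 - (-1)) = 5
g[0,1] = (1 - (-2)) / (1 - 0) = 3
g[1,2] = (-7 - 1) / (2 - 1) = -8
g[-1,0,1] = (3 - 5) / (1 - (-1)) = -1
g[0,1,2] = (-8 - 3) / (2 - 0) = -11/2
g[-1,0,1,2] = (-11/2 - (-1)) / (2 - (-1)) = -3/2

-3/2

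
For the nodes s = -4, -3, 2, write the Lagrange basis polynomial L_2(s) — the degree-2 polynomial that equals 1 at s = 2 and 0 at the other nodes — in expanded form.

L_2(s) = (1/30)s^2 + (7/30)s + 2/5

L_2(s) = (s + 4)(s + 3) / [(6)·(5)]
       = (s^2 + 7s + 12) / (30)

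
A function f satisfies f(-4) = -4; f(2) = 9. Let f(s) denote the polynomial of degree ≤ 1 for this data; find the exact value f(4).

40/3

L_0(4) = (2)/[(-6)] = -1/3
L_1(4) = (8)/[(6)] = 4/3
Sum: (-4)·(-1/3) + 9·(4/3) = 40/3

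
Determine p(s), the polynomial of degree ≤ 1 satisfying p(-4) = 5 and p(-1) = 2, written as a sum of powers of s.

L_0(s) = (s + 1) / [-3] = -(1/3)s - 1/3
L_1(s) = (s + 4) / [3] = (1/3)s + 4/3
p(s) = 5·L_0 + 2·L_1
  5·L_0(s) = -(5/3)s - 5/3
  2·L_1(s) = (2/3)s + 8/3
Adding term by term: -s + 1

p(s) = -s + 1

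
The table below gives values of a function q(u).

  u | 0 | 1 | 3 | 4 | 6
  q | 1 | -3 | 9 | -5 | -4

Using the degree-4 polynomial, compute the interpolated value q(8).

Using Newton's divided-difference form:
q[0,1] = (-3 - 1) / (1 - 0) = -4
q[1,3] = (9 - (-3)) / (3 - 1) = 6
q[3,4] = (-5 - 9) / (4 - 3) = -14
q[4,6] = (-4 - (-5)) / (6 - 4) = 1/2
q[0,1,3] = (6 - (-4)) / (3 - 0) = 10/3
q[1,3,4] = (-14 - 6) / (4 - 1) = -20/3
q[3,4,6] = (1/2 - (-14)) / (6 - 3) = 29/6
q[0,1,3,4] = (-20/3 - 10/3) / (4 - 0) = -5/2
q[1,3,4,6] = (29/6 - (-20/3)) / (6 - 1) = 23/10
q[0,1,3,4,6] = (23/10 - (-5/2)) / (6 - 0) = 4/5
q(8) = 1 + (-4)·(8) + (10/3)·(8)·(7) + (-5/2)·(8)·(7)·(5) + (4/5)·(8)·(7)·(5)·(4) = 1055/3

1055/3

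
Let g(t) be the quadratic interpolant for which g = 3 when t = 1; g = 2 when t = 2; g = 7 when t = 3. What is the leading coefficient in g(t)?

Build the Lagrange basis polynomials:
L_0(t) = (t - 2)(t - 3) / [2] = (1/2)t^2 - (5/2)t + 3
L_1(t) = (t - 1)(t - 3) / [-1] = -t^2 + 4t - 3
L_2(t) = (t - 1)(t - 2) / [2] = (1/2)t^2 - (3/2)t + 1
g(t) = 3·L_0 + 2·L_1 + 7·L_2
Only the coefficient of t^2 is needed; take it from each L_i and combine:
3·(1/2) + 2·(-1) + 7·(1/2) = 3

3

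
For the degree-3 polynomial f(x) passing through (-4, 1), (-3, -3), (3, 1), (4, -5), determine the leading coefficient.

The leading coefficient equals the top divided difference f[-4,-3,3,4].
f[-4,-3] = (-3 - 1) / (-3 - (-4)) = -4
f[-3,3] = (1 - (-3)) / (3 - (-3)) = 2/3
f[3,4] = (-5 - 1) / (4 - 3) = -6
f[-4,-3,3] = (2/3 - (-4)) / (3 - (-4)) = 2/3
f[-3,3,4] = (-6 - 2/3) / (4 - (-3)) = -20/21
f[-4,-3,3,4] = (-20/21 - 2/3) / (4 - (-4)) = -17/84

-17/84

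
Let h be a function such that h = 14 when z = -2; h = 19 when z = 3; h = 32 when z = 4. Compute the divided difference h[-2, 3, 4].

h[-2,3] = (19 - 14) / (3 - (-2)) = 1
h[3,4] = (32 - 19) / (4 - 3) = 13
h[-2,3,4] = (13 - 1) / (4 - (-2)) = 2

2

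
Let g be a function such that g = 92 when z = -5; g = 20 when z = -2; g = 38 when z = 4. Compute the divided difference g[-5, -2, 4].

g[-5,-2] = (20 - 92) / (-2 - (-5)) = -24
g[-2,4] = (38 - 20) / (4 - (-2)) = 3
g[-5,-2,4] = (3 - (-24)) / (4 - (-5)) = 3

3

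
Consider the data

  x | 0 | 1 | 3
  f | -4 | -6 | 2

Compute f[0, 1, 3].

f[0,1] = (-6 - (-4)) / (1 - 0) = -2
f[1,3] = (2 - (-6)) / (3 - 1) = 4
f[0,1,3] = (4 - (-2)) / (3 - 0) = 2

2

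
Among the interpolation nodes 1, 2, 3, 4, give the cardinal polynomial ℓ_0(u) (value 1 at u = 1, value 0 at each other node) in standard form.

ℓ_0(u) = -(1/6)u^3 + (3/2)u^2 - (13/3)u + 4

ℓ_0(u) = (u - 2)(u - 3)(u - 4) / [(-1)·(-2)·(-3)]
       = (u^3 - 9u^2 + 26u - 24) / (-6)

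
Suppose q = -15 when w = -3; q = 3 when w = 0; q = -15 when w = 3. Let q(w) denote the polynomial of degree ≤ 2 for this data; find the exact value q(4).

-29

Using Newton's divided-difference form:
q[-3,0] = (3 - (-15)) / (0 - (-3)) = 6
q[0,3] = (-15 - 3) / (3 - 0) = -6
q[-3,0,3] = (-6 - 6) / (3 - (-3)) = -2
q(4) = -15 + 6·(7) + (-2)·(7)·(4) = -29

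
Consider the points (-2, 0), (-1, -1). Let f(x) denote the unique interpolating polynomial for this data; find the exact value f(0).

Evaluate each Lagrange basis at x = 0:
L_0(0) = (1)/[(-1)] = -1
L_1(0) = (2)/[(1)] = 2
Sum: 0 + (-1)·(2) = -2

-2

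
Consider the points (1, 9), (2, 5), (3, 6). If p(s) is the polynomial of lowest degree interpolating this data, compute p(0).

Evaluate each Lagrange basis at s = 0:
L_0(0) = (-2)·(-3)/[(-1)·(-2)] = 3
L_1(0) = (-1)·(-3)/[(1)·(-1)] = -3
L_2(0) = (-1)·(-2)/[(2)·(1)] = 1
Sum: 9·(3) + 5·(-3) + 6·(1) = 18

18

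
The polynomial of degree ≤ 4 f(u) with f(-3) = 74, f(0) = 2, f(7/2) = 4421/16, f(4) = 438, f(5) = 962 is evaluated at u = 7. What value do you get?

3264

Using Newton's divided-difference form:
f[-3,0] = (2 - 74) / (0 - (-3)) = -24
f[0,7/2] = (4421/16 - 2) / (7/2 - 0) = 627/8
f[7/2,4] = (438 - 4421/16) / (4 - 7/2) = 2587/8
f[4,5] = (962 - 438) / (5 - 4) = 524
f[-3,0,7/2] = (627/8 - (-24)) / (7/2 - (-3)) = 63/4
f[0,7/2,4] = (2587/8 - 627/8) / (4 - 0) = 245/4
f[7/2,4,5] = (524 - 2587/8) / (5 - 7/2) = 535/4
f[-3,0,7/2,4] = (245/4 - 63/4) / (4 - (-3)) = 13/2
f[0,7/2,4,5] = (535/4 - 245/4) / (5 - 0) = 29/2
f[-3,0,7/2,4,5] = (29/2 - 13/2) / (5 - (-3)) = 1
f(7) = 74 + (-24)·(10) + (63/4)·(10)·(7) + (13/2)·(10)·(7)·(7/2) + 1·(10)·(7)·(7/2)·(3) = 3264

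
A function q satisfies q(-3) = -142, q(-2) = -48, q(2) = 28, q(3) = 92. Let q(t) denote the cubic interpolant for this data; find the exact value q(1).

6

L_0(1) = (3)·(-1)·(-2)/[(-1)·(-5)·(-6)] = -1/5
L_1(1) = (4)·(-1)·(-2)/[(1)·(-4)·(-5)] = 2/5
L_2(1) = (4)·(3)·(-2)/[(5)·(4)·(-1)] = 6/5
L_3(1) = (4)·(3)·(-1)/[(6)·(5)·(1)] = -2/5
Sum: (-142)·(-1/5) + (-48)·(2/5) + 28·(6/5) + 92·(-2/5) = 6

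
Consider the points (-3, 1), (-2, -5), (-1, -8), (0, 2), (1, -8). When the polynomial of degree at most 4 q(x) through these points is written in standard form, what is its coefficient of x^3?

Build the Lagrange basis polynomials:
L_0(x) = (x + 2)(x + 1)x(x - 1) / [24] = (1/24)x^4 + (1/12)x^3 - (1/24)x^2 - (1/12)x
L_1(x) = (x + 3)(x + 1)x(x - 1) / [-6] = -(1/6)x^4 - (1/2)x^3 + (1/6)x^2 + (1/2)x
L_2(x) = (x + 3)(x + 2)x(x - 1) / [4] = (1/4)x^4 + x^3 + (1/4)x^2 - (3/2)x
L_3(x) = (x + 3)(x + 2)(x + 1)(x - 1) / [-6] = -(1/6)x^4 - (5/6)x^3 - (5/6)x^2 + (5/6)x + 1
L_4(x) = (x + 3)(x + 2)(x + 1)x / [24] = (1/24)x^4 + (1/4)x^3 + (11/24)x^2 + (1/4)x
q(x) = 1·L_0 + (-5)·L_1 + (-8)·L_2 + 2·L_3 + (-8)·L_4
Only the coefficient of x^3 is needed; take it from each L_i and combine:
1·(1/12) + (-5)·(-1/2) + (-8)·(1) + 2·(-5/6) + (-8)·(1/4) = -109/12

-109/12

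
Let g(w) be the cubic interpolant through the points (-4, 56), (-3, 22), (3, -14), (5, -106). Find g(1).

6

Evaluate each Lagrange basis at w = 1:
L_0(1) = (4)·(-2)·(-4)/[(-1)·(-7)·(-9)] = -32/63
L_1(1) = (5)·(-2)·(-4)/[(1)·(-6)·(-8)] = 5/6
L_2(1) = (5)·(4)·(-4)/[(7)·(6)·(-2)] = 20/21
L_3(1) = (5)·(4)·(-2)/[(9)·(8)·(2)] = -5/18
Sum: 56·(-32/63) + 22·(5/6) + (-14)·(20/21) + (-106)·(-5/18) = 6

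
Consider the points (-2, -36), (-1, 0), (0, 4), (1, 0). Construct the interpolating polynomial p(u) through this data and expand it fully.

Newton's divided differences:
p[-2,-1] = (0 - (-36)) / (-1 - (-2)) = 36
p[-1,0] = (4 - 0) / (0 - (-1)) = 4
p[0,1] = (0 - 4) / (1 - 0) = -4
p[-2,-1,0] = (4 - 36) / (0 - (-2)) = -16
p[-1,0,1] = (-4 - 4) / (1 - (-1)) = -4
p[-2,-1,0,1] = (-4 - (-16)) / (1 - (-2)) = 4
p(u) = -36 + 36·(u + 2) + (-16)·(u + 2)(u + 1) + 4·(u + 2)(u + 1)u
Expanding: p(u) = 4u^3 - 4u^2 - 4u + 4

p(u) = 4u^3 - 4u^2 - 4u + 4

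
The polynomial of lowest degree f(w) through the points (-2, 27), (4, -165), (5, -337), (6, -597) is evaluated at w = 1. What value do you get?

Using Newton's divided-difference form:
f[-2,4] = (-165 - 27) / (4 - (-2)) = -32
f[4,5] = (-337 - (-165)) / (5 - 4) = -172
f[5,6] = (-597 - (-337)) / (6 - 5) = -260
f[-2,4,5] = (-172 - (-32)) / (5 - (-2)) = -20
f[4,5,6] = (-260 - (-172)) / (6 - 4) = -44
f[-2,4,5,6] = (-44 - (-20)) / (6 - (-2)) = -3
f(1) = 27 + (-32)·(3) + (-20)·(3)·(-3) + (-3)·(3)·(-3)·(-4) = 3

3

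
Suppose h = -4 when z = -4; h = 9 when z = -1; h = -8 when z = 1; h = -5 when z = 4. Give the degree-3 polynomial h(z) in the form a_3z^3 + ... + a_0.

Newton's divided differences:
h[-4,-1] = (9 - (-4)) / (-1 - (-4)) = 13/3
h[-1,1] = (-8 - 9) / (1 - (-1)) = -17/2
h[1,4] = (-5 - (-8)) / (4 - 1) = 1
h[-4,-1,1] = (-17/2 - 13/3) / (1 - (-4)) = -77/30
h[-1,1,4] = (1 - (-17/2)) / (4 - (-1)) = 19/10
h[-4,-1,1,4] = (19/10 - (-77/30)) / (4 - (-4)) = 67/120
h(z) = -4 + (13/3)·(z + 4) + (-77/30)·(z + 4)(z + 1) + (67/120)·(z + 4)(z + 1)(z - 1)
Expanding: h(z) = (67/120)z^3 - (1/3)z^2 - (1087/120)z + 5/6

h(z) = (67/120)z^3 - (1/3)z^2 - (1087/120)z + 5/6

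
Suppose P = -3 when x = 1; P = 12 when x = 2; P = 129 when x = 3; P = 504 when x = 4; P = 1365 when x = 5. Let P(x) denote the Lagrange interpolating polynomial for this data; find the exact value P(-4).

1032

Evaluate each Lagrange basis at x = -4:
L_0(-4) = (-6)·(-7)·(-8)·(-9)/[(-1)·(-2)·(-3)·(-4)] = 126
L_1(-4) = (-5)·(-7)·(-8)·(-9)/[(1)·(-1)·(-2)·(-3)] = -420
L_2(-4) = (-5)·(-6)·(-8)·(-9)/[(2)·(1)·(-1)·(-2)] = 540
L_3(-4) = (-5)·(-6)·(-7)·(-9)/[(3)·(2)·(1)·(-1)] = -315
L_4(-4) = (-5)·(-6)·(-7)·(-8)/[(4)·(3)·(2)·(1)] = 70
Sum: (-3)·(126) + 12·(-420) + 129·(540) + 504·(-315) + 1365·(70) = 1032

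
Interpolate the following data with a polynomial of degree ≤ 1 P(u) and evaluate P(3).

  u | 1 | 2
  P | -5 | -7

Evaluate each Lagrange basis at u = 3:
L_0(3) = (1)/[(-1)] = -1
L_1(3) = (2)/[(1)] = 2
Sum: (-5)·(-1) + (-7)·(2) = -9

-9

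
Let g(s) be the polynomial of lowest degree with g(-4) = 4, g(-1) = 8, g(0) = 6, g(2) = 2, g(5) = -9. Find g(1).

319/81

L_0(1) = (2)·(1)·(-1)·(-4)/[(-3)·(-4)·(-6)·(-9)] = 1/81
L_1(1) = (5)·(1)·(-1)·(-4)/[(3)·(-1)·(-3)·(-6)] = -10/27
L_2(1) = (5)·(2)·(-1)·(-4)/[(4)·(1)·(-2)·(-5)] = 1
L_3(1) = (5)·(2)·(1)·(-4)/[(6)·(3)·(2)·(-3)] = 10/27
L_4(1) = (5)·(2)·(1)·(-1)/[(9)·(6)·(5)·(3)] = -1/81
Sum: 4·(1/81) + 8·(-10/27) + 6·(1) + 2·(10/27) + (-9)·(-1/81) = 319/81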